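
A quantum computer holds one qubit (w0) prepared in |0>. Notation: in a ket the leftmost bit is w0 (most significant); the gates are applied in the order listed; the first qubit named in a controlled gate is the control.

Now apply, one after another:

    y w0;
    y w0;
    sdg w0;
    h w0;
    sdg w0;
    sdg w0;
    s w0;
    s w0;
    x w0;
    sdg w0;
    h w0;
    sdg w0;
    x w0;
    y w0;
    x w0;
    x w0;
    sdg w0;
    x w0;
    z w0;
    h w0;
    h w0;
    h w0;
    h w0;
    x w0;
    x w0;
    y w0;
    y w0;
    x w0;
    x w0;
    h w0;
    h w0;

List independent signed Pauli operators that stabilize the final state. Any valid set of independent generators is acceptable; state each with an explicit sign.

The stabilizer group can be generated by +Y, among other valid generating sets. Key observation: the block from step 23 through step 30 cancels to the identity and can be dropped.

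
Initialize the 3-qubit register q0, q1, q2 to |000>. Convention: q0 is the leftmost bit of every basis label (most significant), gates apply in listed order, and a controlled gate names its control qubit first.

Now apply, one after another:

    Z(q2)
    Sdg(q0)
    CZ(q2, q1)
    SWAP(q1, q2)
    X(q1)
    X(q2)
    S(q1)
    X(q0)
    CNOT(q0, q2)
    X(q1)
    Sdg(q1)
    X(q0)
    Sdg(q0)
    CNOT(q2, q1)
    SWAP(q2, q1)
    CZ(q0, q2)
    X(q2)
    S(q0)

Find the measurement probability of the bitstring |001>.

A full measurement returns |001> with probability 1.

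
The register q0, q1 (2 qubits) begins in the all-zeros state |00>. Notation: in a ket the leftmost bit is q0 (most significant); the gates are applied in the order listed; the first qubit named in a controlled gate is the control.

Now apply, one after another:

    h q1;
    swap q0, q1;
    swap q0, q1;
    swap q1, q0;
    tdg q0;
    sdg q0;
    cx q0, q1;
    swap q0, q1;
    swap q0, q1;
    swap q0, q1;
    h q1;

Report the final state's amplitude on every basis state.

The resulting statevector has amplitude 1/2 on |00>, 1/2 on |01>, -exp(I*pi/4)/2 on |10>, exp(I*pi/4)/2 on |11>.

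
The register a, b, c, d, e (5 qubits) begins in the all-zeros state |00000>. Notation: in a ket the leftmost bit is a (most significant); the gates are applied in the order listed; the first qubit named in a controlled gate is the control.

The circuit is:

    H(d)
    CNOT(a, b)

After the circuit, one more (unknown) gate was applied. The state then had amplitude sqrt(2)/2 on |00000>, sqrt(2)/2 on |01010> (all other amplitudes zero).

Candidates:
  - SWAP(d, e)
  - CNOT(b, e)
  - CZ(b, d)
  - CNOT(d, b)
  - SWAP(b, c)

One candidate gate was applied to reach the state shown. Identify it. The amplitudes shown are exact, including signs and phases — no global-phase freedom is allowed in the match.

It was CNOT(d, b) that produced the state shown.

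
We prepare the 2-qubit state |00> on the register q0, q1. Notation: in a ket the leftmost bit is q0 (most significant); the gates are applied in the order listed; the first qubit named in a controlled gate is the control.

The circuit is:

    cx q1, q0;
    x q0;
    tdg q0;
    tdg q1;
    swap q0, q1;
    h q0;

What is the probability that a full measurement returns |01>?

The probability of measuring |01> is 1/2.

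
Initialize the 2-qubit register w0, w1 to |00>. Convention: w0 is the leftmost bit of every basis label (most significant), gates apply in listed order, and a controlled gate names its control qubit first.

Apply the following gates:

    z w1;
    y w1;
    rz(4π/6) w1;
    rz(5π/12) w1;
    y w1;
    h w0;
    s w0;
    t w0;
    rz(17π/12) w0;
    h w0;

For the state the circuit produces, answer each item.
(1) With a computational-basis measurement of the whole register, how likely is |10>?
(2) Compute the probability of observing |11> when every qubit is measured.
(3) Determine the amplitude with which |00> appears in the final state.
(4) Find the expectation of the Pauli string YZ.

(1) Outcome |10> occurs with probability 1/2 - sqrt(3)/4.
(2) The probability of measuring |11> is 0.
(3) The amplitude on |00> is 1/2 - exp(5*I*pi/6)/2.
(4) The observable YZ averages to -1/2.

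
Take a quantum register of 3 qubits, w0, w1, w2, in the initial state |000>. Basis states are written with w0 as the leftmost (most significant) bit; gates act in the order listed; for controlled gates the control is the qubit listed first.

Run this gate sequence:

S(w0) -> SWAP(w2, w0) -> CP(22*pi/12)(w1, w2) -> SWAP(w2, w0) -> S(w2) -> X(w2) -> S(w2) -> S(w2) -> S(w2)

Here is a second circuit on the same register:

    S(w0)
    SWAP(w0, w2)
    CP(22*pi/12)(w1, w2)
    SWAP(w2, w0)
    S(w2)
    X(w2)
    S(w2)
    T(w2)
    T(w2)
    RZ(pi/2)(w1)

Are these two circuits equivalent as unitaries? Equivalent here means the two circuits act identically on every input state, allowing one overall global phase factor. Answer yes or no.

No — the two circuits implement different unitaries, even allowing a global phase.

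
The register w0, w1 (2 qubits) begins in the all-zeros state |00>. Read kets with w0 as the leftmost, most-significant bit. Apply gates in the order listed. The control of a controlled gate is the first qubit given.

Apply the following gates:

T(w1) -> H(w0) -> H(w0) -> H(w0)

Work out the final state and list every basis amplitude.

The resulting statevector has amplitude sqrt(2)/2 on |00>, 0 on |01>, sqrt(2)/2 on |10>, 0 on |11>. Key observation: gates 3-4 undo each other exactly, leaving only the rest of the circuit to track.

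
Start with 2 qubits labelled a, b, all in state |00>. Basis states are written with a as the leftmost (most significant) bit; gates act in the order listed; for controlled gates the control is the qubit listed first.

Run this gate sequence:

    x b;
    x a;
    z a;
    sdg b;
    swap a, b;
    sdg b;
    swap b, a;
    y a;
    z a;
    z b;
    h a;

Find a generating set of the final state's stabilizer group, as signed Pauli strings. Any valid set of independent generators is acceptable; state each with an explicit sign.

The final state is stabilized by the group generated by +XI, -IZ; other independent generating sets are equally valid.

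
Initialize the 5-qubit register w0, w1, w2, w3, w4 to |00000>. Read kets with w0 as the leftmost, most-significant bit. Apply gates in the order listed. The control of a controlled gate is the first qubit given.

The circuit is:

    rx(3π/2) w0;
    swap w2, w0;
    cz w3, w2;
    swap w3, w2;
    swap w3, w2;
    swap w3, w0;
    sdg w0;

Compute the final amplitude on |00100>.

|00100> carries amplitude -sqrt(2)*I/2 in the final state. Key observation: the block from step 4 through step 5 cancels to the identity and can be dropped.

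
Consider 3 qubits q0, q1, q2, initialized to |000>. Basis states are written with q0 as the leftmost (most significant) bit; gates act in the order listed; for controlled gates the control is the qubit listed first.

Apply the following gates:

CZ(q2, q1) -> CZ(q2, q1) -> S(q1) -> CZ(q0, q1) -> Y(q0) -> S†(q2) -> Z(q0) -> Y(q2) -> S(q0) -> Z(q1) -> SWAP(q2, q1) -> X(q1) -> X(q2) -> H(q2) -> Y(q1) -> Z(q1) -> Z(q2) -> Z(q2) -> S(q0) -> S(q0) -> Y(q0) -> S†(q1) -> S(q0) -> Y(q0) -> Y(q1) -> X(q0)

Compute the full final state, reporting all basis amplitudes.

After the circuit, the state carries amplitude sqrt(2)/2 on |000>, -sqrt(2)/2 on |001>, and 0 on every other basis state.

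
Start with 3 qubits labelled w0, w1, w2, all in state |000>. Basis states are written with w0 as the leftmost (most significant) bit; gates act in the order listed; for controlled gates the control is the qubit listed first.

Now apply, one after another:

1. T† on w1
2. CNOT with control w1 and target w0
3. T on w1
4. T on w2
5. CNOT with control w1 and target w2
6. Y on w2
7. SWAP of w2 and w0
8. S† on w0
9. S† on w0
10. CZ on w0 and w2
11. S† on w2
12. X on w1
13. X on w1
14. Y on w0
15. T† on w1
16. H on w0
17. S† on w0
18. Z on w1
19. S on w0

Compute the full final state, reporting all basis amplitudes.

The final amplitudes are -sqrt(2)/2 on |000>, -sqrt(2)/2 on |100>, and 0 on every other basis state.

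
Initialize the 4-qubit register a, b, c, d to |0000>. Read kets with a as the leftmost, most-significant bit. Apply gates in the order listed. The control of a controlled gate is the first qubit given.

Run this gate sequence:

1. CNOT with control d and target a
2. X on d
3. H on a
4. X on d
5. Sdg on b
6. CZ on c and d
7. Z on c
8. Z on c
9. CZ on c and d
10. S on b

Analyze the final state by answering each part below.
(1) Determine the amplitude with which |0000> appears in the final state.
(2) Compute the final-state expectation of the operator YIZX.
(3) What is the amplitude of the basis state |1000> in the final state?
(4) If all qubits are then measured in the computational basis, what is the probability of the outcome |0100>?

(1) |0000> carries amplitude sqrt(2)/2 in the final state. Key observation: steps 5-10 multiply out to the identity, so the circuit reduces to the remaining gates.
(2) The expectation value of YIZX is 0.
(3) |1000> carries amplitude sqrt(2)/2 in the final state.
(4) Outcome |0100> occurs with probability 0.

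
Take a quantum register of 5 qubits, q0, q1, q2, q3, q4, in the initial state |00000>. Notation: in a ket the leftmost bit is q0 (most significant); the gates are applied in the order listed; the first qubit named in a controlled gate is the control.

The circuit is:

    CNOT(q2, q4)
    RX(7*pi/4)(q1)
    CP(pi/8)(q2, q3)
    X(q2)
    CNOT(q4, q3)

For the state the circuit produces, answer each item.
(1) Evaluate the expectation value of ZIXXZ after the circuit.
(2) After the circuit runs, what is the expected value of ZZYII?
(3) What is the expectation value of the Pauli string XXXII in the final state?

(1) The observable ZIXXZ averages to 0.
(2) The observable ZZYII averages to 0.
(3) In the final state, XXXII has expectation 0.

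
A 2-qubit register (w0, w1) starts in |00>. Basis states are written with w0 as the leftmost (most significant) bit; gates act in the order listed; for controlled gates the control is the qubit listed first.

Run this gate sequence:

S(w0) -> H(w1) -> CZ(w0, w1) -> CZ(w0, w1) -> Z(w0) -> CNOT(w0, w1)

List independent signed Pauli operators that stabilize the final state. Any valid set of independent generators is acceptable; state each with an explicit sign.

The final state is stabilized by the group generated by +IX, +ZI; other independent generating sets are equally valid. Key observation: steps 3-4 multiply out to the identity, so the circuit reduces to the remaining gates.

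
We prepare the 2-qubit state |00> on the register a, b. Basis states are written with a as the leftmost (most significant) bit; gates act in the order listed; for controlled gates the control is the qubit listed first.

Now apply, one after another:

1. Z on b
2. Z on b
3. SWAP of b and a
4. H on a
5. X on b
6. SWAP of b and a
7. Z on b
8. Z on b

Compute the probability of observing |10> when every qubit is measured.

A full measurement returns |10> with probability 1/2.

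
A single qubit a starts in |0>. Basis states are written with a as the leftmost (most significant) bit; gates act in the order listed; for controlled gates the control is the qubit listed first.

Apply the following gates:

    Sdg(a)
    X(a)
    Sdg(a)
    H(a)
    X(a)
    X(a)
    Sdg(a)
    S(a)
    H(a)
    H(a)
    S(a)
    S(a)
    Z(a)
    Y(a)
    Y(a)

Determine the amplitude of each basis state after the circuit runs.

The final amplitudes are -sqrt(2)*I/2 on |0>, sqrt(2)*I/2 on |1>.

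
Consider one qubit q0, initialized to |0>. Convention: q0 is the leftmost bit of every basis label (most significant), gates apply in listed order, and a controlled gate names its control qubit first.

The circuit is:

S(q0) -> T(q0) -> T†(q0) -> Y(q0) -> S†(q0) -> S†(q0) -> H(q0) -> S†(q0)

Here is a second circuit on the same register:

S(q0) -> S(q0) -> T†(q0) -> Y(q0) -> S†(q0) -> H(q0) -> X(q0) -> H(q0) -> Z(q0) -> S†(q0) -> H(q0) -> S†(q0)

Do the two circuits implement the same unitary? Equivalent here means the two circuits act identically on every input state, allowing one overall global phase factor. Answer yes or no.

No — the two circuits implement different unitaries, even allowing a global phase.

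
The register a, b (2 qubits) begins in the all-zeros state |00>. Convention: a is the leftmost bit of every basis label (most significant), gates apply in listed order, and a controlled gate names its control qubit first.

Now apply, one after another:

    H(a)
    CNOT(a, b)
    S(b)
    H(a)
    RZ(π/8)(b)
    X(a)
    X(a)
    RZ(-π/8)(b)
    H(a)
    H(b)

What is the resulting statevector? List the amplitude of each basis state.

The resulting statevector has amplitude 1/2 on |00>, 1/2 on |01>, I/2 on |10>, -I/2 on |11>. Key observation: gates 4-9 undo each other exactly, leaving only the rest of the circuit to track.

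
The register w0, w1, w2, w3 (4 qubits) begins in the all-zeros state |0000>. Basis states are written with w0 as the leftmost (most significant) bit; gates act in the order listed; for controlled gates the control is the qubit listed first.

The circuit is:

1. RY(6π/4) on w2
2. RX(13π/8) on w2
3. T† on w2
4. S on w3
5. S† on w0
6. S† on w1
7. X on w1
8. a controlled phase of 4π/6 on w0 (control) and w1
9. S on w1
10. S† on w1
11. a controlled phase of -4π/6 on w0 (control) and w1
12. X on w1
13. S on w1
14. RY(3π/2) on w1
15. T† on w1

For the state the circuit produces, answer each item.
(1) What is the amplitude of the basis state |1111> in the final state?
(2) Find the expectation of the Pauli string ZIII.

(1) The final state's coefficient on |1111> equals 0. Key observation: steps 6-13 multiply out to the identity, so the circuit reduces to the remaining gates.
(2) The observable ZIII averages to 1.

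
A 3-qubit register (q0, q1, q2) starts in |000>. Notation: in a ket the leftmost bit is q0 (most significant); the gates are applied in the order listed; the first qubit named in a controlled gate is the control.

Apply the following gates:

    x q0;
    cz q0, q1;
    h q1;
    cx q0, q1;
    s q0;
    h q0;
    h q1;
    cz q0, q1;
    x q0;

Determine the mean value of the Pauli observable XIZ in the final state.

The observable XIZ averages to -1.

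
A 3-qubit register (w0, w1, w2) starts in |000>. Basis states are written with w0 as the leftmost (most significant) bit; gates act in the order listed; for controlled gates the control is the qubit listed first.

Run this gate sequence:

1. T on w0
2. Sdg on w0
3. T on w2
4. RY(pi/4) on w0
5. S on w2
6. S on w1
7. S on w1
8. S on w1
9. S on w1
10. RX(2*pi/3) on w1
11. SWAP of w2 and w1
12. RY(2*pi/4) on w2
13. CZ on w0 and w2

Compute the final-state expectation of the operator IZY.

The observable IZY averages to -sqrt(6)/4.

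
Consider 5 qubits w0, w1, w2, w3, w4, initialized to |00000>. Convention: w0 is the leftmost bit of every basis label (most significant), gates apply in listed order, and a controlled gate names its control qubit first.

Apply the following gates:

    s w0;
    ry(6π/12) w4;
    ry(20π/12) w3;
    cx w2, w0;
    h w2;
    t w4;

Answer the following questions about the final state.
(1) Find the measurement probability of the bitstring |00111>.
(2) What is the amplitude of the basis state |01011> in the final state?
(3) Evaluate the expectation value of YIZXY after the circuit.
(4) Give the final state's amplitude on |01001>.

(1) Outcome |00111> occurs with probability 1/16.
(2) The final state's coefficient on |01011> equals 0.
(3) The observable YIZXY averages to 0.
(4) The final state's coefficient on |01001> equals 0.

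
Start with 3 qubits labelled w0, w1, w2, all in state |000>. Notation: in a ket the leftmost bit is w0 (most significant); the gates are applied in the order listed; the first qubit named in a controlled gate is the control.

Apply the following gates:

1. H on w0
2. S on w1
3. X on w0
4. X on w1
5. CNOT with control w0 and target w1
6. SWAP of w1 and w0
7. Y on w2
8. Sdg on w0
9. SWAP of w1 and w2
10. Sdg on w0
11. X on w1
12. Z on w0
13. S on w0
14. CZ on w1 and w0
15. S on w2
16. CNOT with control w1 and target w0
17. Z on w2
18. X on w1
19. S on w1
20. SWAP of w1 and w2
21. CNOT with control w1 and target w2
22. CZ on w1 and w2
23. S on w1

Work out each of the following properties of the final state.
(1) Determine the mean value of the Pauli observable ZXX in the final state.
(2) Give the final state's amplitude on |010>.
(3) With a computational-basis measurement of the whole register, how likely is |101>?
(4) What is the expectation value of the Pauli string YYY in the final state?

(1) The observable ZXX averages to 0.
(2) The final state's coefficient on |010> equals -sqrt(2)/2.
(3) Outcome |101> occurs with probability 1/2.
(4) The expectation value of YYY is 1.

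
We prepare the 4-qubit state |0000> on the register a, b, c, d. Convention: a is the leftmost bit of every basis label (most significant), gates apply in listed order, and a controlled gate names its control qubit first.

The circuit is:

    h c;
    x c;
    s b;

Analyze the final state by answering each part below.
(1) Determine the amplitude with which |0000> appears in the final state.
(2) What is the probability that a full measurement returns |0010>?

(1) The final state's coefficient on |0000> equals sqrt(2)/2.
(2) A full measurement returns |0010> with probability 1/2.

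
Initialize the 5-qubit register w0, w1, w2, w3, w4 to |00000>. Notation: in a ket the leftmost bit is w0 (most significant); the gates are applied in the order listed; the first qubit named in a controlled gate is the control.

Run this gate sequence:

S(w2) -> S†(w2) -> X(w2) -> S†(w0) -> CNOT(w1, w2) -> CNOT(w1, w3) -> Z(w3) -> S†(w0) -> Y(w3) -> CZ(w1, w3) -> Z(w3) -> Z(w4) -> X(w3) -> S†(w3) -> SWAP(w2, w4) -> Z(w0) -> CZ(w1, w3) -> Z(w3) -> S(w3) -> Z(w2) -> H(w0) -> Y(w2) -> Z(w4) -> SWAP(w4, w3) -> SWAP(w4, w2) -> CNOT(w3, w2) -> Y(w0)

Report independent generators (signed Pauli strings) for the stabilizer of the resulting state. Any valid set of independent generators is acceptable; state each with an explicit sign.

One valid set of independent stabilizer generators is -XIIII, +IZIII, -IIZII, -IIIZI, -IIIIZ (any independent generating set of the same group is equally correct). Key observation: gates 1-2 undo each other exactly, leaving only the rest of the circuit to track.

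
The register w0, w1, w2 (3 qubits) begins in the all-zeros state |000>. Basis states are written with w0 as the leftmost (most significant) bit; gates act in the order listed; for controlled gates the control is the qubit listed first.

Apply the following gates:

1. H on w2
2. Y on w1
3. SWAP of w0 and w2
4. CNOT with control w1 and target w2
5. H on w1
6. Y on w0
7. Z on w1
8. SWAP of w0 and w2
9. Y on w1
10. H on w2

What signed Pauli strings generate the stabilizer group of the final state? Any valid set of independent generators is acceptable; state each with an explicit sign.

The stabilizer group can be generated by -IXI, -ZII, -IIZ, among other valid generating sets.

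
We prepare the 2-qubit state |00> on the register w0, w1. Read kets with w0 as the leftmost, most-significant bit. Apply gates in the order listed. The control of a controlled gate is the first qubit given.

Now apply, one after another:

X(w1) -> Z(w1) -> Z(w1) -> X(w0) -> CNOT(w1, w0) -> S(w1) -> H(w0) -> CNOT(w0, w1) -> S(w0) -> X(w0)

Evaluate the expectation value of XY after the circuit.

In the final state, XY has expectation -1.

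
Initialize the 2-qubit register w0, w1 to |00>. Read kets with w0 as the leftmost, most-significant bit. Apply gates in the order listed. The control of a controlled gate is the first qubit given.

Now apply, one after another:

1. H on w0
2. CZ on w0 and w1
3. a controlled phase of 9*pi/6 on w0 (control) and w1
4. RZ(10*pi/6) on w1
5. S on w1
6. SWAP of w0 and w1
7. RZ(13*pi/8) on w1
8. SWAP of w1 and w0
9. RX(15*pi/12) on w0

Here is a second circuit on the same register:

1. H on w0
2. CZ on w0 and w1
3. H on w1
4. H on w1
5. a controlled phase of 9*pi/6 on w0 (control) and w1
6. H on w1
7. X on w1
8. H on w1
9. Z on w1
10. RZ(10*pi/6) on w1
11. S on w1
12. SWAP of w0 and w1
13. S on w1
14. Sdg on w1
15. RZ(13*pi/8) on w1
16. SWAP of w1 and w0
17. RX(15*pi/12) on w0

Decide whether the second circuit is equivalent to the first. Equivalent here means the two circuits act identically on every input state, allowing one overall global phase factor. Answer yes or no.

Yes, they are equivalent — the unitaries differ by at most a global phase.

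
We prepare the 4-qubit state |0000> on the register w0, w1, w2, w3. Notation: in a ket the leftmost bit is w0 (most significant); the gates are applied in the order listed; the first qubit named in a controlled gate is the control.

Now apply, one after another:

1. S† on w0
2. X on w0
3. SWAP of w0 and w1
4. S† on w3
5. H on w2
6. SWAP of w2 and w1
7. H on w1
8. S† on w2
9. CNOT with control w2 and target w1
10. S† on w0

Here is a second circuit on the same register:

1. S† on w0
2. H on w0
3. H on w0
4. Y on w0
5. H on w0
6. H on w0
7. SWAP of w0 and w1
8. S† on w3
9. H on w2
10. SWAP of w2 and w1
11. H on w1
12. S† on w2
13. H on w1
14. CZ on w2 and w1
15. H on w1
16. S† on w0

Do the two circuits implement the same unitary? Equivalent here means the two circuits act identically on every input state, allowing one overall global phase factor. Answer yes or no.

No — the two circuits implement different unitaries, even allowing a global phase.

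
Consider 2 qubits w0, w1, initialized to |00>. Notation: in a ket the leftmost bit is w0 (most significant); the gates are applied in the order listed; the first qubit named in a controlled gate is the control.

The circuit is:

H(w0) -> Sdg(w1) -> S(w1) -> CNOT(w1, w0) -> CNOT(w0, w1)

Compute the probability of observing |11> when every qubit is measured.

The probability of measuring |11> is 1/2.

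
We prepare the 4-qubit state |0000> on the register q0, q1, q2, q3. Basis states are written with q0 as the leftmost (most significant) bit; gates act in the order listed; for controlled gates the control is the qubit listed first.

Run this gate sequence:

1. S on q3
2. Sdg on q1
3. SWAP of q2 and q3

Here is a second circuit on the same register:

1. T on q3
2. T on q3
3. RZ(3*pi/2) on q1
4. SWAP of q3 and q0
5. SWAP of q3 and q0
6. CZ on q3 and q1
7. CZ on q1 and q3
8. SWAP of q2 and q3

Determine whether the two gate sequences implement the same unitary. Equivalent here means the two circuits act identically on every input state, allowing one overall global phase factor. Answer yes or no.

Yes: on every input state the two circuits agree up to one overall phase factor.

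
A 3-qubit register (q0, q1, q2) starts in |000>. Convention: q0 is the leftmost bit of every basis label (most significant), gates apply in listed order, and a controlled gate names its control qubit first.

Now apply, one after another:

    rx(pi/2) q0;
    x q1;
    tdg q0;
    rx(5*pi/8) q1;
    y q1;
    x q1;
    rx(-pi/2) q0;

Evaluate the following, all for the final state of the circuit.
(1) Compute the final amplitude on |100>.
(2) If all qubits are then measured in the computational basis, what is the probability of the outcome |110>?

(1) The amplitude on |100> is (-exp(I*pi/4) + I)*sin(5*pi/16)/2.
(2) The probability of measuring |110> is (2 - sqrt(2))*(2 - sqrt(2 - sqrt(2)))/16.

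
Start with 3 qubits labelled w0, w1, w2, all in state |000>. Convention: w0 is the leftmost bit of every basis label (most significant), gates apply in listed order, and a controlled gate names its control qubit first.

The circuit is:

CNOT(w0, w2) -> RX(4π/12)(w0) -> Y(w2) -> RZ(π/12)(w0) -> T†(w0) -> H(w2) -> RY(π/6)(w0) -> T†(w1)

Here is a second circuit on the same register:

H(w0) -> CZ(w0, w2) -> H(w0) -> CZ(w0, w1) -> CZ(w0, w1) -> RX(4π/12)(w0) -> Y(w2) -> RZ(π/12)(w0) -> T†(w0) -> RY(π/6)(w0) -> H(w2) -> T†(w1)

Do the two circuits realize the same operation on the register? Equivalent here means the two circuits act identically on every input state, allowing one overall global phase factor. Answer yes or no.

No — the two circuits implement different unitaries, even allowing a global phase.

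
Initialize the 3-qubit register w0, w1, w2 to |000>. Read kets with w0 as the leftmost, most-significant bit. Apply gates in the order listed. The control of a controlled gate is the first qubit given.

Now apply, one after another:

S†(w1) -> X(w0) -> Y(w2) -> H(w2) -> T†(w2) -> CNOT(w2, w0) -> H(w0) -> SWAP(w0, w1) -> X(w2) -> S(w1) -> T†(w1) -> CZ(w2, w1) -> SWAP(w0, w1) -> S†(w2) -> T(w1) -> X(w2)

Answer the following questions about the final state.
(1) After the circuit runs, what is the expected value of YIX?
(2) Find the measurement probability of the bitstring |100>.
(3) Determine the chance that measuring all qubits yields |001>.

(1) The expectation value of YIX is -1/2.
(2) Outcome |100> occurs with probability 1/4.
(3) The probability of measuring |001> is 1/4.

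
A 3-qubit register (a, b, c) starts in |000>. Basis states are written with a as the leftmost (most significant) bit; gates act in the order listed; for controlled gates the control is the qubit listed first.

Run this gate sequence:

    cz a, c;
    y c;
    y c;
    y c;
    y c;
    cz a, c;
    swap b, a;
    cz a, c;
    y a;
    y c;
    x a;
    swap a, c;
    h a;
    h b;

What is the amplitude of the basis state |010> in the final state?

|010> carries amplitude -1/2 in the final state. Key observation: gates 1-6 undo each other exactly, leaving only the rest of the circuit to track.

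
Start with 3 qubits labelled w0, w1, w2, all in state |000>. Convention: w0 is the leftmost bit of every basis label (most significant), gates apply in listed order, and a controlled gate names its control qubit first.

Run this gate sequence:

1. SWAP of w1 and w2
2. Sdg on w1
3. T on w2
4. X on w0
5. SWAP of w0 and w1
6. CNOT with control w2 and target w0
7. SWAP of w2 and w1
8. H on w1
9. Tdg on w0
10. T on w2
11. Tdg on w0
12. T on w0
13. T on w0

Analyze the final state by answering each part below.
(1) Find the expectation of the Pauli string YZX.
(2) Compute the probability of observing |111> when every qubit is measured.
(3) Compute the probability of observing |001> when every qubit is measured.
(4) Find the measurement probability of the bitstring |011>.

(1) The observable YZX averages to 0.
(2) The probability of measuring |111> is 0.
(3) The probability of measuring |001> is 1/2.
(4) The probability of measuring |011> is 1/2.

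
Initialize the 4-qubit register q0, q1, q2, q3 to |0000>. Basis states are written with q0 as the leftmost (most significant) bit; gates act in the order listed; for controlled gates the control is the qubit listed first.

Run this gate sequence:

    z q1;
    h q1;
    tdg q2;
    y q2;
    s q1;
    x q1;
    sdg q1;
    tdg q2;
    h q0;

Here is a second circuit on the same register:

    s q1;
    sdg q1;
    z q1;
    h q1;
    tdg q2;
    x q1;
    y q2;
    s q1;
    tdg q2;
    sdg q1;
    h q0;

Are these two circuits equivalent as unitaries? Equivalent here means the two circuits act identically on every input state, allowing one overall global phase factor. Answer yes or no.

No: there is an input state on which the two circuits produce genuinely different outputs (not merely differing by a phase).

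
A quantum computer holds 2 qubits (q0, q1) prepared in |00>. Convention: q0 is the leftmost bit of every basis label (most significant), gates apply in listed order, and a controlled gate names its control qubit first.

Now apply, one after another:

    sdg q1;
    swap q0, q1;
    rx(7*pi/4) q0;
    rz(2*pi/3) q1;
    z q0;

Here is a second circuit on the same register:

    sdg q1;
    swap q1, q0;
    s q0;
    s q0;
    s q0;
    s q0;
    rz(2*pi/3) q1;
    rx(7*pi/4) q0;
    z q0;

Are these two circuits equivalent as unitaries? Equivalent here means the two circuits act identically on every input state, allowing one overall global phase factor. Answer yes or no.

Yes: on every input state the two circuits agree up to one overall phase factor.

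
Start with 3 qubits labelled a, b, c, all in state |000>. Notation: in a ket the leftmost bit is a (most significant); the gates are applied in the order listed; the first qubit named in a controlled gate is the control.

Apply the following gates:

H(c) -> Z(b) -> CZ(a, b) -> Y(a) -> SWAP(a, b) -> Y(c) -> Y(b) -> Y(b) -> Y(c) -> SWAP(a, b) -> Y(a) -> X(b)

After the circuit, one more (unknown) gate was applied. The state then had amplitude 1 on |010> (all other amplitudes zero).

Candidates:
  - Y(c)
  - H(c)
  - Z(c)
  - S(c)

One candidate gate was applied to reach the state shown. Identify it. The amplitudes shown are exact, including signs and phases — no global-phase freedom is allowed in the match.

The applied gate was H(c). Key observation: steps 4-11 multiply out to the identity, so the circuit reduces to the remaining gates.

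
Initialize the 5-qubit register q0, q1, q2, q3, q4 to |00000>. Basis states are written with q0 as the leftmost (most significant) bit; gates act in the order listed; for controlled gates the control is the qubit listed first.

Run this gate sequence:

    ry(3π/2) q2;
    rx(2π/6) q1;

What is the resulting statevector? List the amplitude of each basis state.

The final amplitudes are -sqrt(6)/4 on |00000>, sqrt(6)/4 on |00100>, sqrt(2)*I/4 on |01000>, -sqrt(2)*I/4 on |01100>, and 0 on every other basis state.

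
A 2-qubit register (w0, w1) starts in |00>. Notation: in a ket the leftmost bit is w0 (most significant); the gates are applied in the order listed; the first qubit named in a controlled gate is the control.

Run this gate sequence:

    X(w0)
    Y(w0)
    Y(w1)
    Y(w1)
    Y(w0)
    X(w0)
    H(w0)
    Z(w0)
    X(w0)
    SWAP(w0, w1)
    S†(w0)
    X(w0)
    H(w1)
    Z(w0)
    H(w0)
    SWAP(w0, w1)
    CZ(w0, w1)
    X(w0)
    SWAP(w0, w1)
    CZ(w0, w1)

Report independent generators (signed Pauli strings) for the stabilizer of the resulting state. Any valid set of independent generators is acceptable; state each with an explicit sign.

The final state is stabilized by the group generated by +XI, +IZ; other independent generating sets are equally valid.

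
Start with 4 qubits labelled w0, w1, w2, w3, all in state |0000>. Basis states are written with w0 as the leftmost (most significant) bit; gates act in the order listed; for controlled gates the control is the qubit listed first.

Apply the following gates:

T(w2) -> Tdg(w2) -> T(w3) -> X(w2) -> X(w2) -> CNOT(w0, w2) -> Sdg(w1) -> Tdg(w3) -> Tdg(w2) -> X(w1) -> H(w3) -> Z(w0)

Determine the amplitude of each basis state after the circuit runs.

After the circuit, the state carries amplitude sqrt(2)/2 on |0100>, sqrt(2)/2 on |0101>, and 0 on every other basis state.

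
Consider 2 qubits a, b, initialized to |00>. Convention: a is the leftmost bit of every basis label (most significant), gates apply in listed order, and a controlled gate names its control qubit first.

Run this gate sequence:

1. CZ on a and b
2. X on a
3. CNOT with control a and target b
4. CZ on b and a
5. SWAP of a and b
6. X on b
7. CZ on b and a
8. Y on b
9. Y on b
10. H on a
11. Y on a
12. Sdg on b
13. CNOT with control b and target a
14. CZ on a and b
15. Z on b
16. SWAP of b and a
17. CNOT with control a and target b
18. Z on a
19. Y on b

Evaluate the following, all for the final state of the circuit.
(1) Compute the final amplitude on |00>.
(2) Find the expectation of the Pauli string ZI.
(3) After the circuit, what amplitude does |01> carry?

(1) The amplitude on |00> is -sqrt(2)/2.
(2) The expectation value of ZI is 1.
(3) |01> carries amplitude sqrt(2)/2 in the final state.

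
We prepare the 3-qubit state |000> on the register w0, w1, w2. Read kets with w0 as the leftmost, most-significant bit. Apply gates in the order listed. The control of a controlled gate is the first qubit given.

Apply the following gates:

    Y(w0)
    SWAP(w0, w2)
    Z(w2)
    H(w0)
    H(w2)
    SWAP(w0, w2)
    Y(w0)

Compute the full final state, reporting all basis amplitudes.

The resulting statevector has amplitude 1/2 on |000>, 1/2 on |001>, 0 on |010>, 0 on |011>, 1/2 on |100>, 1/2 on |101>, 0 on |110>, 0 on |111>.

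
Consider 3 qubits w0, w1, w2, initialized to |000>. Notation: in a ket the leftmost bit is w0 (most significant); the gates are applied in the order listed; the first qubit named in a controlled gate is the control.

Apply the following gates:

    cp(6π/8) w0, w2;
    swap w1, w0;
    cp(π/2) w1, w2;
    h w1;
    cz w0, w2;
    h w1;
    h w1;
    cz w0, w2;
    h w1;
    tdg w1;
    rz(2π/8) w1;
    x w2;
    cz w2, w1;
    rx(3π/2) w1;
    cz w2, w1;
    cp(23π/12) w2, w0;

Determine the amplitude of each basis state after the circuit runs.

The resulting statevector has amplitude sqrt(2)*exp(7*I*pi/8)/2 on |001>, sqrt(2)*exp(3*I*pi/8)/2 on |011>, and 0 on every other basis state. Key observation: steps 4-9 multiply out to the identity, so the circuit reduces to the remaining gates.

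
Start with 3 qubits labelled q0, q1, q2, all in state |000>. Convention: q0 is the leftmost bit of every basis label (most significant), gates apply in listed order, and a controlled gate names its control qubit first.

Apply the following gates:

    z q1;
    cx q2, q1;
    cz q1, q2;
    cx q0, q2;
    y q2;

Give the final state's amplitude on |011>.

The amplitude on |011> is 0.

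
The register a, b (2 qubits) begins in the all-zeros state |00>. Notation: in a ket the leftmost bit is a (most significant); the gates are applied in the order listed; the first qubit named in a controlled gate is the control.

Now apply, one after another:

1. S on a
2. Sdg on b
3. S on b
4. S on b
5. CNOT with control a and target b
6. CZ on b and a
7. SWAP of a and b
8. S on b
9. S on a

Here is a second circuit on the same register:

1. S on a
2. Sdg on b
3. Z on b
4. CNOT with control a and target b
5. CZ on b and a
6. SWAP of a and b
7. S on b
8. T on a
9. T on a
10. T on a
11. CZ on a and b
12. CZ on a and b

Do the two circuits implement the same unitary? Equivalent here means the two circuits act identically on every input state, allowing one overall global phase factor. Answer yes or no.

No — the two circuits implement different unitaries, even allowing a global phase.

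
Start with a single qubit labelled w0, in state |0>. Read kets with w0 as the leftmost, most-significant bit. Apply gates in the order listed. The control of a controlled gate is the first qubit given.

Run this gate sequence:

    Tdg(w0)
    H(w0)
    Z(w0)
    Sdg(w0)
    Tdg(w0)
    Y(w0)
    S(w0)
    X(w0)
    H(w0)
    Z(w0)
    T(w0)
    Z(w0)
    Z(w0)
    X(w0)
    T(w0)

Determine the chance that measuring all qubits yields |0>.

A full measurement returns |0> with probability sqrt(2)/4 + 1/2.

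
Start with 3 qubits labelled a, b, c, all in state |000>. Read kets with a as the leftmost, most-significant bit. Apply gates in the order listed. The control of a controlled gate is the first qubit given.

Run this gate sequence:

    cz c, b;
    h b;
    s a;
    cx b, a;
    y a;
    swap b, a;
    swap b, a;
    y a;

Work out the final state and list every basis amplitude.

After the circuit, the state carries amplitude sqrt(2)/2 on |000>, sqrt(2)/2 on |110>, and 0 on every other basis state. Key observation: the block from step 5 through step 8 cancels to the identity and can be dropped.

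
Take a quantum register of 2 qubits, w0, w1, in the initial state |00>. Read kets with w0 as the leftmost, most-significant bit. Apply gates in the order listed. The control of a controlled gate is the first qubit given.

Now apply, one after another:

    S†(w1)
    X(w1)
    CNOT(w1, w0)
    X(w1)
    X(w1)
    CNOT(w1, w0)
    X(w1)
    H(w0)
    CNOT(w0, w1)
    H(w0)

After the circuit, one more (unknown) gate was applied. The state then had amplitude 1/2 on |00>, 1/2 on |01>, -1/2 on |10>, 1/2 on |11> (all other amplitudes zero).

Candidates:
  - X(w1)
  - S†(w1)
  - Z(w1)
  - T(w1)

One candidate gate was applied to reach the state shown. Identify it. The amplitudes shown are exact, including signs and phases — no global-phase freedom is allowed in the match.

The unique candidate consistent with the amplitudes is X(w1). Key observation: gates 2-7 undo each other exactly, leaving only the rest of the circuit to track.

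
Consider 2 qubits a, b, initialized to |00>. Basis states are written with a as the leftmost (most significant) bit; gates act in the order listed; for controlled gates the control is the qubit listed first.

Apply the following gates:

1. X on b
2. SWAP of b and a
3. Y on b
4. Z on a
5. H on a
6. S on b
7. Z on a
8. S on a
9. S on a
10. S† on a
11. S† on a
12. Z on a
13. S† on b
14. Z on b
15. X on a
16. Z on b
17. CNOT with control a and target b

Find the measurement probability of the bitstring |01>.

Outcome |01> occurs with probability 1/2. Key observation: the block from step 7 through step 12 cancels to the identity and can be dropped.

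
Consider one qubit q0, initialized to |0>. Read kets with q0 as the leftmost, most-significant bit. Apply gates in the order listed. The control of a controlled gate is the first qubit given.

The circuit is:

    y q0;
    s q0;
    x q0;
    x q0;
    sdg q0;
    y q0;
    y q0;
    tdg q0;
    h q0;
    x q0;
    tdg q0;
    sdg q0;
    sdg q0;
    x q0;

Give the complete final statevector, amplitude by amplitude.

After the circuit, the state carries amplitude -sqrt(2)/2 on |0>, -sqrt(2)*exp(I*pi/4)/2 on |1>.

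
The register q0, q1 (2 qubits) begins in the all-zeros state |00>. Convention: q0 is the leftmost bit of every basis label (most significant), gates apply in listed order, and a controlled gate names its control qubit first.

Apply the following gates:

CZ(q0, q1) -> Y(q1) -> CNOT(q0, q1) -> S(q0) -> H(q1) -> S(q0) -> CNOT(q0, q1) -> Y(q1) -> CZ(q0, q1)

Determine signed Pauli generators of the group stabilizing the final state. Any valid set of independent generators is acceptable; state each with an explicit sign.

The stabilizer group can be generated by +IX, +ZI, among other valid generating sets.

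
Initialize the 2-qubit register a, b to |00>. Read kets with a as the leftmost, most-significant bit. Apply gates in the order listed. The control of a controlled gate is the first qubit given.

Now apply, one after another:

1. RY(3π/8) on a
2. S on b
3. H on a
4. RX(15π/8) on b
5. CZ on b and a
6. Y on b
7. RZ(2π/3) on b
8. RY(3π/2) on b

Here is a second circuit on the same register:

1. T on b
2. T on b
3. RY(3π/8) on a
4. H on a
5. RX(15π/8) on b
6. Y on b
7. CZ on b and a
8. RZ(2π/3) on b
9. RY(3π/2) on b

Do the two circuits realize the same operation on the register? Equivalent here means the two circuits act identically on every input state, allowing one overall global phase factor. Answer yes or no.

No, they are not equivalent — no single phase factor reconciles the two unitaries.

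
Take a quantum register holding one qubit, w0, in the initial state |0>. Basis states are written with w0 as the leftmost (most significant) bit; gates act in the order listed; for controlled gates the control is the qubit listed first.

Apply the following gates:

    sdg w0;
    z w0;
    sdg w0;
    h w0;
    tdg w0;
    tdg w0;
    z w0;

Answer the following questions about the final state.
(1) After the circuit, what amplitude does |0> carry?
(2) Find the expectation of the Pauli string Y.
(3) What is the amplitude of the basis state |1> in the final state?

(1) The amplitude on |0> is sqrt(2)/2.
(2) The observable Y averages to 1.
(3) The amplitude on |1> is sqrt(2)*I/2.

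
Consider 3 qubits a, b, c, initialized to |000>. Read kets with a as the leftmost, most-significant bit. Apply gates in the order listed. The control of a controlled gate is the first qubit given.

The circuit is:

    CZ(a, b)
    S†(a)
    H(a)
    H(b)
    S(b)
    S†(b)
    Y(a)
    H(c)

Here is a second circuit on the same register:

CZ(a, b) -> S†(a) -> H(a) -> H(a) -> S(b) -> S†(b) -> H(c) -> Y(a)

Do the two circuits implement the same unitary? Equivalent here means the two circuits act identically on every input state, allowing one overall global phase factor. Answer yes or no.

No: there is an input state on which the two circuits produce genuinely different outputs (not merely differing by a phase).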